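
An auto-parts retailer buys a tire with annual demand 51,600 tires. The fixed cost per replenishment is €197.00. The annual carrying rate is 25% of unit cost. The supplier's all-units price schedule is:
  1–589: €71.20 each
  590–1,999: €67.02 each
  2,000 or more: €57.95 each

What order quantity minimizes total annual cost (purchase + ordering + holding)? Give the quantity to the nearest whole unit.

Q* ≈ 2,000 tires

Holding cost per unit per year at price C is H = 0.25·C.
For each price level, check whether its EOQ is feasible; otherwise the best quantity at that price is the breakpoint.
Tier 1 (€71.20): EOQ = 1068.7 exceeds tier's upper bound 589, so this tier is dominated.
EOQ at €67.02 = 1101.5 (feasible in tier 2): TC = 51,600×€67.02 + (51,600/1101.5)×197 + (1101.5/2)×0.25×€67.02 = €3,476,688.32.
EOQ at €57.95 = 1184.6 < 2000, so use break Q=2000: TC = 51,600×€57.95 + (51,600/2000.0)×197 + (2000.0/2)×0.25×€57.95 = €3,009,790.10.
Lowest total cost is €3,009,790.10 at Q = 2000.0.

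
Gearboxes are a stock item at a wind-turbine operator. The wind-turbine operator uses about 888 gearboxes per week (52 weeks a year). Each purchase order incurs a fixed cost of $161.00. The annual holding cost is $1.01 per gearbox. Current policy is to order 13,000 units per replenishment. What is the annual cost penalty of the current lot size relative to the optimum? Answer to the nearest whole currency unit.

Extra cost ≈ $3,262 per year

Annual demand D = 888 × 52 = 46,176.
EOQ = √(2DS/H) = √(2 × 46,176 × 161 / 1.01) ≈ 3836.86.
Cost at Q* = (D/Q*)S + (Q*/2)H = √(2DSH) ≈ $3,875.22.
Cost at Q = 13,000: (46,176/13,000)×161 + (13,000/2)×1.01 = $571.87 + $6,565.00 = $7,136.87.
Excess = $7,136.87 − $3,875.22 = $3,261.65.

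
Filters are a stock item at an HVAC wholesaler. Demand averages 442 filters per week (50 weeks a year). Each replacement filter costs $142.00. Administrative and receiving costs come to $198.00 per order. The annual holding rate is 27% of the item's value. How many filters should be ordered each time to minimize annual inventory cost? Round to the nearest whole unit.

Annual demand D = 442 × 50 = 22,100.
Holding cost H = 0.27 × $142.00 = $38.3400 per unit per year.
EOQ = √(2DS / H) = √(2 × 22,100 × 198 / 38.34).
= √(8,751,600 / 38.34) = √228,262.9108 ≈ 477.769.

Q* ≈ 478 filters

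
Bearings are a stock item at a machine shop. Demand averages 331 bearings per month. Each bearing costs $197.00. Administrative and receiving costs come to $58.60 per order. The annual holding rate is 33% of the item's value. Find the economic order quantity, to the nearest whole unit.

Q* ≈ 85 bearings

Annual demand D = 331 × 12 = 3,972.
Holding cost H = 0.33 × $197.00 = $65.0100 per unit per year.
EOQ = √(2DS / H) = √(2 × 3,972 × 58.6 / 65.01).
= √(465,518.4 / 65.01) = √7,160.7199 ≈ 84.621.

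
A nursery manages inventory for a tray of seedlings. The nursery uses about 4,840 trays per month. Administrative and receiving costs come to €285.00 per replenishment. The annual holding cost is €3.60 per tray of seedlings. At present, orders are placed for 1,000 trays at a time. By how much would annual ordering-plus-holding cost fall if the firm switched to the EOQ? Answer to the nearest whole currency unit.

Extra cost ≈ €7,436 per year

Annual demand D = 4,840 × 12 = 58,080.
EOQ = √(2DS/H) = √(2 × 58,080 × 285 / 3.6) ≈ 3032.49.
Cost at Q* = (D/Q*)S + (Q*/2)H = √(2DSH) ≈ €10,916.97.
Cost at Q = 1,000: (58,080/1,000)×285 + (1,000/2)×3.6 = €16,552.80 + €1,800.00 = €18,352.80.
Excess = €18,352.80 − €10,916.97 = €7,435.83.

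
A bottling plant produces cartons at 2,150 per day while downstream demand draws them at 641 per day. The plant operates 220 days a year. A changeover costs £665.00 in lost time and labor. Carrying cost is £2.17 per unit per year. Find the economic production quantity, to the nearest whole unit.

Annual demand D = 641 × 220 = 141,020.
Production build-up factor (1 − d/p) = 1 − 641/2,150 = 0.7019.
Q* = √(2DS / (H(1 − d/p))) = √(2 × 141,020 × 665 / (2.17 × 0.7019)).
= √(187,556,600 / 1.523) ≈ 11097.136.

Q* ≈ 11,097 cartons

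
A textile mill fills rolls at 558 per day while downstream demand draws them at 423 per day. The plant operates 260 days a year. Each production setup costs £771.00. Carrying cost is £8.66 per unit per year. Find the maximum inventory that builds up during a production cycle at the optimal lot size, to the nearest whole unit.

Annual demand D = 423 × 260 = 109,980.
Production build-up factor (1 − d/p) = 1 − 423/558 = 0.2419.
Q* = √(2DS / (H(1 − d/p))) = √(2 × 109,980 × 771 / (8.66 × 0.2419)).
= √(169,589,160 / 2.0952) ≈ 8996.847.
Maximum inventory = Q*(1 − d/p) = 8996.847 × 0.2419 ≈ 2176.656.

I_max ≈ 2,177 rolls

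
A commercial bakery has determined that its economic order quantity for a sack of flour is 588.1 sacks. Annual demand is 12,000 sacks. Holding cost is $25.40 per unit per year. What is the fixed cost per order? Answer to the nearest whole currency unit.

S ≈ $366

Squaring Q* = √(2DS/H) gives Q*² = 2DS/H.
From Q* = √(2DS/H): S = Q*²H / (2D) = 588.1² × 25.4 / (2 × 12,000) = 366.0369.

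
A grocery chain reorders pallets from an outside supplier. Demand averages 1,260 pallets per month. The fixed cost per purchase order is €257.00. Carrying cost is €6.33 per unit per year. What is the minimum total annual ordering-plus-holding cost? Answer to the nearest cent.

Annual demand D = 1,260 × 12 = 15,120.
Q* = √(2DS/H) = √(2 × 15,120 × 257 / 6.33) ≈ 1108.04.
At Q*, ordering cost (D/Q*)S equals holding cost (Q*/2)H, each = √(DSH/2).
Minimum total = √(2DSH) = √(2 × 15,120 × 257 × 6.33) ≈ 7013.896.

TC* ≈ €7,013.90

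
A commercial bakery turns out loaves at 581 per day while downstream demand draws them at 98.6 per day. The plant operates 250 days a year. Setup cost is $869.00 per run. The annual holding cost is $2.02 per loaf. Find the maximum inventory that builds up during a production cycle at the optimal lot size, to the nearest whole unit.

Annual demand D = 98.6 × 250 = 24,650.
Production build-up factor (1 − d/p) = 1 − 98.6/581 = 0.8303.
Q* = √(2DS / (H(1 − d/p))) = √(2 × 24,650 × 869 / (2.02 × 0.8303)).
= √(42,841,700 / 1.6772) ≈ 5054.080.
Maximum inventory = Q*(1 − d/p) = 5054.080 × 0.8303 ≈ 4196.365.

I_max ≈ 4,196 loaves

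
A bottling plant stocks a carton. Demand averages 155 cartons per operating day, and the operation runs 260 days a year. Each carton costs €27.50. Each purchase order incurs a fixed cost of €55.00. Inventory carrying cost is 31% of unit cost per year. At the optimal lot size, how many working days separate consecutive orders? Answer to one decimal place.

Annual demand D = 155 × 260 = 40,300.
Holding cost H = 0.31 × €27.50 = €8.5250 per unit per year.
EOQ = √(2DS/H) = √(2 × 40,300 × 55 / 8.525) ≈ 721.11.
Cycle time = Q*/D × 260 = 721.11 / 40,300 × 260 ≈ 4.652 days.

T ≈ 4.7 days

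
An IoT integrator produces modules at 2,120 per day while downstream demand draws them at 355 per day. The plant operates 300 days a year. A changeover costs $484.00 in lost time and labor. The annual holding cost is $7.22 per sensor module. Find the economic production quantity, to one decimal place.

Q* ≈ 4,141.3 modules

Annual demand D = 355 × 300 = 106,500.
Production build-up factor (1 − d/p) = 1 − 355/2,120 = 0.8325.
Q* = √(2DS / (H(1 − d/p))) = √(2 × 106,500 × 484 / (7.22 × 0.8325)).
= √(103,092,000 / 6.011) ≈ 4141.326.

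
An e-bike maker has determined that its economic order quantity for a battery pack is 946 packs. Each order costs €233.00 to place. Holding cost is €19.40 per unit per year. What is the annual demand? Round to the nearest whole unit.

The basic EOQ model gives Q* = √(2DS/H); rearrange for the unknown.
From Q* = √(2DS/H): D = Q*²H / (2S) = 946² × 19.4 / (2 × 233) = 37256.160.

D ≈ 37,256 packs per year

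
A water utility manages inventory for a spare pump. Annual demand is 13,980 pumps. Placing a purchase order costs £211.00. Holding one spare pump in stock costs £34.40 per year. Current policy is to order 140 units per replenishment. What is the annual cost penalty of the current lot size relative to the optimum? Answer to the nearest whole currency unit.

Extra cost ≈ £9,232 per year

EOQ = √(2DS/H) = √(2 × 13,980 × 211 / 34.4) ≈ 414.12.
Cost at Q* = (D/Q*)S + (Q*/2)H = √(2DSH) ≈ £14,245.87.
Cost at Q = 140: (13,980/140)×211 + (140/2)×34.4 = £21,069.86 + £2,408.00 = £23,477.86.
Excess = £23,477.86 − £14,245.87 = £9,231.99.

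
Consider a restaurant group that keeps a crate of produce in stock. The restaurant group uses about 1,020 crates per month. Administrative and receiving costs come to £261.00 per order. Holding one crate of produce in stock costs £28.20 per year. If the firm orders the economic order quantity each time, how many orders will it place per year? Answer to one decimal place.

N ≈ 25.7 orders per year

Annual demand D = 1,020 × 12 = 12,240.
The optimal lot size = √(2DS/H) = √(2 × 12,240 × 261 / 28.2) ≈ 475.99.
Orders per year = D / Q* = 12,240 / 475.99 ≈ 25.715.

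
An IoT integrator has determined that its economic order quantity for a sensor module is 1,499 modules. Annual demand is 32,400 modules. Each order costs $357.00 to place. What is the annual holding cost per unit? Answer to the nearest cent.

Invert the EOQ relation Q*² = 2DS/H.
From Q* = √(2DS/H): H = 2DS / Q*² = 2 × 32,400 × 357 / 1,499² = 10.2953.

H ≈ $10.30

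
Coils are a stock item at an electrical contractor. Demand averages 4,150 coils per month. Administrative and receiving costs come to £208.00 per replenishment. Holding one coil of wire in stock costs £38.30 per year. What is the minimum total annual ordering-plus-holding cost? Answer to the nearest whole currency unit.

TC* ≈ £28,168

Annual demand D = 4,150 × 12 = 49,800.
Q* = √(2DS/H) = √(2 × 49,800 × 208 / 38.3) ≈ 735.46.
At the optimum the two cost components are equal, so total cost = 2·(Q*/2)H = Q*·H.
Minimum total = √(2DSH) = √(2 × 49,800 × 208 × 38.3) ≈ 28168.306.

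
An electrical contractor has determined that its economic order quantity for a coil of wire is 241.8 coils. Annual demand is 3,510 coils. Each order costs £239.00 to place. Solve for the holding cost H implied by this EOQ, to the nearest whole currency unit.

H ≈ £29

Squaring Q* = √(2DS/H) gives Q*² = 2DS/H.
From Q* = √(2DS/H): H = 2DS / Q*² = 2 × 3,510 × 239 / 241.8² = 28.6961.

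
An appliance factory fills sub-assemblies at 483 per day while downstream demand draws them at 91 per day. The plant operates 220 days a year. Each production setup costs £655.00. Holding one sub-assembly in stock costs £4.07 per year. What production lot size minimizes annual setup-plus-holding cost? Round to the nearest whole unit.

Q* ≈ 2,818 sub-assemblies

Annual demand D = 91 × 220 = 20,020.
Production build-up factor (1 − d/p) = 1 − 91/483 = 0.8116.
Q* = √(2DS / (H(1 − d/p))) = √(2 × 20,020 × 655 / (4.07 × 0.8116)).
= √(26,226,200 / 3.3032) ≈ 2817.741.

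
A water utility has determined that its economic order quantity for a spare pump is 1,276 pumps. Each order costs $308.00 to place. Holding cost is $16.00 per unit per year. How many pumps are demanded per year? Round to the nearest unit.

D ≈ 42,290 pumps per year

Squaring Q* = √(2DS/H) gives Q*² = 2DS/H.
From Q* = √(2DS/H): D = Q*²H / (2S) = 1,276² × 16 / (2 × 308) = 42290.286.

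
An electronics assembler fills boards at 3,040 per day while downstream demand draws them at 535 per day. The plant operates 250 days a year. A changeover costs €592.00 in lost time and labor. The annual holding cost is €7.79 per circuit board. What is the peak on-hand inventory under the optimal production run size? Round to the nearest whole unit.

I_max ≈ 4,093 boards

Annual demand D = 535 × 250 = 133,750.
Production build-up factor (1 − d/p) = 1 − 535/3,040 = 0.8240.
Q* = √(2DS / (H(1 − d/p))) = √(2 × 133,750 × 592 / (7.79 × 0.8240)).
= √(158,360,000 / 6.4191) ≈ 4966.917.
Maximum inventory = Q*(1 − d/p) = 4966.917 × 0.8240 ≈ 4092.805.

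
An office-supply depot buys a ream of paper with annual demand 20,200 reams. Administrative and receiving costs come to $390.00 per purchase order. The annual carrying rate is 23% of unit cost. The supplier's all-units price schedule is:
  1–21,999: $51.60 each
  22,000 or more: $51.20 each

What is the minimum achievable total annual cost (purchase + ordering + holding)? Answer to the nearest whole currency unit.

TC* ≈ $1,055,995

Holding cost per unit per year at price C is H = 0.23·C.
For each price level, check whether its EOQ is feasible; otherwise the best quantity at that price is the breakpoint.
EOQ at $51.60 = 1152.2 (feasible in tier 1): TC = 20,200×$51.60 + (20,200/1152.2)×390 + (1152.2/2)×0.23×$51.60 = $1,055,994.51.
EOQ at $51.20 = 1156.7 < 22000, so use break Q=22000: TC = 20,200×$51.20 + (20,200/22000.0)×390 + (22000.0/2)×0.23×$51.20 = $1,164,134.09.
Lowest total cost among the candidates is at Q = 1152.2.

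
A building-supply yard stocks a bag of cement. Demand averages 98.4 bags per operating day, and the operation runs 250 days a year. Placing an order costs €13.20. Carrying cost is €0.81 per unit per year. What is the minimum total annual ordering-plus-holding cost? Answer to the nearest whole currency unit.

Annual demand D = 98.4 × 250 = 24,600.
The optimal lot size = √(2DS/H) = √(2 × 24,600 × 13.2 / 0.81) ≈ 895.42.
At Q*, ordering cost (D/Q*)S equals holding cost (Q*/2)H, each = √(DSH/2).
Minimum total = √(2DSH) = √(2 × 24,600 × 13.2 × 0.81) ≈ 725.291.

TC* ≈ €725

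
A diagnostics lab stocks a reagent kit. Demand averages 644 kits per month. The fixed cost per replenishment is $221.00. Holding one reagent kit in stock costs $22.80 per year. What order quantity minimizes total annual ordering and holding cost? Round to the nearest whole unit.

Q* ≈ 387 kits

Annual demand D = 644 × 12 = 7,728.
EOQ = √(2DS / H) = √(2 × 7,728 × 221 / 22.8).
= √(3,415,776 / 22.8) = √149,814.7368 ≈ 387.059.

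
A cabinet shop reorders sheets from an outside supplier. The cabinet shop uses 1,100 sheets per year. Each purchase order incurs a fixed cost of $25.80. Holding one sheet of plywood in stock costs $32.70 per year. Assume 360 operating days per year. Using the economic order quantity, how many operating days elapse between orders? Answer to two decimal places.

T ≈ 13.64 days

Q* = √(2DS/H) = √(2 × 1,100 × 25.8 / 32.7) ≈ 41.66.
Cycle time = Q*/D × 360 = 41.66 / 1,100 × 360 ≈ 13.635 days.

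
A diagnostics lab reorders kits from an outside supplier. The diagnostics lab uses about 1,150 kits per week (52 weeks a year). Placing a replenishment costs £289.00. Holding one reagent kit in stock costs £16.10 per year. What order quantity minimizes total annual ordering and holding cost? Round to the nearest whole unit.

Annual demand D = 1,150 × 52 = 59,800.
EOQ = √(2DS / H) = √(2 × 59,800 × 289 / 16.1).
= √(34,564,400 / 16.1) = √2,146,857.1429 ≈ 1465.216.

Q* ≈ 1,465 kits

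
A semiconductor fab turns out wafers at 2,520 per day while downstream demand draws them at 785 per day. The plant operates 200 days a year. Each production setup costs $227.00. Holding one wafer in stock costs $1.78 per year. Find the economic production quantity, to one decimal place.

Q* ≈ 7,626.4 wafers

Annual demand D = 785 × 200 = 157,000.
Production build-up factor (1 − d/p) = 1 − 785/2,520 = 0.6885.
Q* = √(2DS / (H(1 − d/p))) = √(2 × 157,000 × 227 / (1.78 × 0.6885)).
= √(71,278,000 / 1.2255) ≈ 7626.377.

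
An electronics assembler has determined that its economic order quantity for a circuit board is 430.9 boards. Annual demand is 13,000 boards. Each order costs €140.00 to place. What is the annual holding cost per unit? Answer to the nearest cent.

The basic EOQ model gives Q* = √(2DS/H); rearrange for the unknown.
From Q* = √(2DS/H): H = 2DS / Q*² = 2 × 13,000 × 140 / 430.9² = 19.6042.

H ≈ €19.60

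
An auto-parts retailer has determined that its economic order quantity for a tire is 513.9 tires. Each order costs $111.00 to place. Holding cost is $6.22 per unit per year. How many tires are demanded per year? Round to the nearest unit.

D ≈ 7,399 tires per year

Invert the EOQ relation Q*² = 2DS/H.
From Q* = √(2DS/H): D = Q*²H / (2S) = 513.9² × 6.22 / (2 × 111) = 7399.368.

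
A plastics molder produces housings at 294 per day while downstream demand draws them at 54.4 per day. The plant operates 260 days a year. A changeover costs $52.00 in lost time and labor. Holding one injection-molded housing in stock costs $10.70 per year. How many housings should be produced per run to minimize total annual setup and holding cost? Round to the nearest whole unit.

Q* ≈ 411 housings

Annual demand D = 54.4 × 260 = 14,144.
Production build-up factor (1 − d/p) = 1 − 54.4/294 = 0.8150.
Q* = √(2DS / (H(1 − d/p))) = √(2 × 14,144 × 52 / (10.7 × 0.8150)).
= √(1,470,976 / 8.7201) ≈ 410.716.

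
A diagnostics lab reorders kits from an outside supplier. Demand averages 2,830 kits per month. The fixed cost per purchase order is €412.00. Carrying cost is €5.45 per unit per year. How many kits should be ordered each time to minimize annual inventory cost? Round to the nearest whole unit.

Q* ≈ 2,266 kits

Annual demand D = 2,830 × 12 = 33,960.
EOQ = √(2DS / H) = √(2 × 33,960 × 412 / 5.45).
= √(27,983,040 / 5.45) = √5,134,502.7523 ≈ 2265.944.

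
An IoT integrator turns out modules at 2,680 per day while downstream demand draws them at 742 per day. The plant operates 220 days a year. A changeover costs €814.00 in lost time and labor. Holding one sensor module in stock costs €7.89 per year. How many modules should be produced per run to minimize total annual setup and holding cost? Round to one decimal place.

Annual demand D = 742 × 220 = 163,240.
Production build-up factor (1 − d/p) = 1 − 742/2,680 = 0.7231.
Q* = √(2DS / (H(1 − d/p))) = √(2 × 163,240 × 814 / (7.89 × 0.7231)).
= √(265,754,720 / 5.7055) ≈ 6824.840.

Q* ≈ 6,824.8 modules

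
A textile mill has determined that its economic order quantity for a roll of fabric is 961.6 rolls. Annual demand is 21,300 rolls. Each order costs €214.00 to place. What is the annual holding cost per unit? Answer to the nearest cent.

H ≈ €9.86

Squaring Q* = √(2DS/H) gives Q*² = 2DS/H.
From Q* = √(2DS/H): H = 2DS / Q*² = 2 × 21,300 × 214 / 961.6² = 9.8590.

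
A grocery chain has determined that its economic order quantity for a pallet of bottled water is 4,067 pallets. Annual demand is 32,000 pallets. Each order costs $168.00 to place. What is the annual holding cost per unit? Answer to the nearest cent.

H ≈ $0.65

Squaring Q* = √(2DS/H) gives Q*² = 2DS/H.
From Q* = √(2DS/H): H = 2DS / Q*² = 2 × 32,000 × 168 / 4,067² = 0.6500.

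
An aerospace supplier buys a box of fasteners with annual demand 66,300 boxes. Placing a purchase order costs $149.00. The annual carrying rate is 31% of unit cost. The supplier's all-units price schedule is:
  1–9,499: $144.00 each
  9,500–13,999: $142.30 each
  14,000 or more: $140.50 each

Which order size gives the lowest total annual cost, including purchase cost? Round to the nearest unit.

Holding cost per unit per year at price C is H = 0.31·C.
Candidates are each tier's EOQ (if it falls in that tier) and each price-break quantity.
EOQ at $144.00 = 665.3 (feasible in tier 1): TC = 66,300×$144.00 + (66,300/665.3)×149 + (665.3/2)×0.31×$144.00 = $9,576,897.99.
EOQ at $142.30 = 669.2 < 9500, so use break Q=9500: TC = 66,300×$142.30 + (66,300/9500.0)×149 + (9500.0/2)×0.31×$142.30 = $9,645,066.61.
EOQ at $140.50 = 673.5 < 14000, so use break Q=14000: TC = 66,300×$140.50 + (66,300/14000.0)×149 + (14000.0/2)×0.31×$140.50 = $9,620,740.62.
Lowest total cost is $9,576,897.99 at Q = 665.3.

Q* ≈ 665 boxes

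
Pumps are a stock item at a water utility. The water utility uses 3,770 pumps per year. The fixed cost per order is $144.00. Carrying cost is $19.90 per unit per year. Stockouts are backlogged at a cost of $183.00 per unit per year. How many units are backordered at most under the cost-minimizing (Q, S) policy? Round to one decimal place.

With planned backorders, Q* = √(2DS/H) · √((H+B)/B).
√(2DS/H) = √(2 × 3,770 × 144 / 19.9) = 233.583.
√((H+B)/B) = √((19.9+183)/183) = 1.0530.
Q* ≈ 245.955.
S* = Q* · H/(H+B) = 245.955 × 19.9/202.9 ≈ 24.123.

S* ≈ 24.1 pumps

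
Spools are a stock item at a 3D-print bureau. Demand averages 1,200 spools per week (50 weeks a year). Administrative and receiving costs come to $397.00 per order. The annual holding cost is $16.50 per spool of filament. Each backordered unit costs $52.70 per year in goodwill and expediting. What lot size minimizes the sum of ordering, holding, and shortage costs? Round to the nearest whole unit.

Annual demand D = 1,200 × 50 = 60,000.
With planned backorders, Q* = √(2DS/H) · √((H+B)/B).
√(2DS/H) = √(2 × 60,000 × 397 / 16.5) = 1699.198.
√((H+B)/B) = √((16.5+52.7)/52.7) = 1.1459.
Q* ≈ 1947.115.

Q* ≈ 1,947 spools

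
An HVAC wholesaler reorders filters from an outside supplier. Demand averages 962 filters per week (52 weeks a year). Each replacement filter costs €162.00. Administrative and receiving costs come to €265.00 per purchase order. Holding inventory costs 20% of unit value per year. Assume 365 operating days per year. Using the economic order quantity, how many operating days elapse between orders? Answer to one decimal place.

T ≈ 6.6 days

Annual demand D = 962 × 52 = 50,024.
Holding cost H = 0.20 × €162.00 = €32.4000 per unit per year.
The optimal lot size = √(2DS/H) = √(2 × 50,024 × 265 / 32.4) ≈ 904.60.
Cycle time = Q*/D × 365 = 904.60 / 50,024 × 365 ≈ 6.600 days.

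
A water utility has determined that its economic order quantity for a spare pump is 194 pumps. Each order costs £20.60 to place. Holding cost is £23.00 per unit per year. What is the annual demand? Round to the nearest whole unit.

Squaring Q* = √(2DS/H) gives Q*² = 2DS/H.
From Q* = √(2DS/H): D = Q*²H / (2S) = 194² × 23 / (2 × 20.6) = 21010.388.

D ≈ 21,010 pumps per year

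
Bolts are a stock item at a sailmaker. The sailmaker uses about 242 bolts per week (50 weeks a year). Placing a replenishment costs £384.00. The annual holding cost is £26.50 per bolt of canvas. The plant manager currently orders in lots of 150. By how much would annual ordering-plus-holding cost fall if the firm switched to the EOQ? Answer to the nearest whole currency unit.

Annual demand D = 242 × 50 = 12,100.
EOQ = √(2DS/H) = √(2 × 12,100 × 384 / 26.5) ≈ 592.18.
Cost at Q* = (D/Q*)S + (Q*/2)H = √(2DSH) ≈ £15,692.65.
Cost at Q = 150: (12,100/150)×384 + (150/2)×26.5 = £30,976.00 + £1,987.50 = £32,963.50.
Excess = £32,963.50 − £15,692.65 = £17,270.85.

Extra cost ≈ £17,271 per year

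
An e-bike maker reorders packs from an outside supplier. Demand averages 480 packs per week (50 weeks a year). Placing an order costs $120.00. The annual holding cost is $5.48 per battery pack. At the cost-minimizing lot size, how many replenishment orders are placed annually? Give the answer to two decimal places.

N ≈ 23.41 orders per year

Annual demand D = 480 × 50 = 24,000.
EOQ = √(2DS/H) = √(2 × 24,000 × 120 / 5.48) ≈ 1025.23.
Orders per year = D / Q* = 24,000 / 1025.23 ≈ 23.409.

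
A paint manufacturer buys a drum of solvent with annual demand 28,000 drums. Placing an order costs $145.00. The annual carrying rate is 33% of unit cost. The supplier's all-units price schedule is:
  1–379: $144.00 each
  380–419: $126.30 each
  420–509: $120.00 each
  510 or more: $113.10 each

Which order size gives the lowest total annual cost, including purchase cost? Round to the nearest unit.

Q* ≈ 510 drums

Holding cost per unit per year at price C is H = 0.33·C.
Candidates are each tier's EOQ (if it falls in that tier) and each price-break quantity.
Tier 1 ($144.00): EOQ = 413.4 exceeds tier's upper bound 379, so this tier is dominated.
Tier 2 ($126.30): EOQ = 441.4 exceeds tier's upper bound 419, so this tier is dominated.
EOQ at $120.00 = 452.8 (feasible in tier 3): TC = 28,000×$120.00 + (28,000/452.8)×145 + (452.8/2)×0.33×$120.00 = $3,377,931.87.
EOQ at $113.10 = 466.4 < 510, so use break Q=510: TC = 28,000×$113.10 + (28,000/510.0)×145 + (510.0/2)×0.33×$113.10 = $3,184,278.15.
Lowest total cost is $3,184,278.15 at Q = 510.0.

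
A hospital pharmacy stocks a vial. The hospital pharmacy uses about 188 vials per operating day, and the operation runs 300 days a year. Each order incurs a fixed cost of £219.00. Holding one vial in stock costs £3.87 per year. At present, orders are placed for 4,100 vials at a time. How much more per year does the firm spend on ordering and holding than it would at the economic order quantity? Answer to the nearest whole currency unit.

Extra cost ≈ £1,168 per year

Annual demand D = 188 × 300 = 56,400.
EOQ = √(2DS/H) = √(2 × 56,400 × 219 / 3.87) ≈ 2526.51.
Cost at Q* = (D/Q*)S + (Q*/2)H = √(2DSH) ≈ £9,777.60.
Cost at Q = 4,100: (56,400/4,100)×219 + (4,100/2)×3.87 = £3,012.59 + £7,933.50 = £10,946.09.
Excess = £10,946.09 − £9,777.60 = £1,168.49.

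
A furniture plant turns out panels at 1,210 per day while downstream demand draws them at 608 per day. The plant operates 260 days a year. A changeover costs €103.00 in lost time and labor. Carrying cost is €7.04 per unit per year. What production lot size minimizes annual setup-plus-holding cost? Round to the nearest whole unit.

Q* ≈ 3,049 panels

Annual demand D = 608 × 260 = 158,080.
Production build-up factor (1 − d/p) = 1 − 608/1,210 = 0.4975.
Q* = √(2DS / (H(1 − d/p))) = √(2 × 158,080 × 103 / (7.04 × 0.4975)).
= √(32,564,480 / 3.5025) ≈ 3049.160.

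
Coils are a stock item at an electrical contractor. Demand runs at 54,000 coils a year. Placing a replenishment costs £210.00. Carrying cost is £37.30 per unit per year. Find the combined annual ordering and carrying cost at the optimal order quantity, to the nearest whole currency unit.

TC* ≈ £29,085

Q* = √(2DS/H) = √(2 × 54,000 × 210 / 37.3) ≈ 779.77.
At the optimum the two cost components are equal, so total cost = 2·(Q*/2)H = Q*·H.
Minimum total = √(2DSH) = √(2 × 54,000 × 210 × 37.3) ≈ 29085.460.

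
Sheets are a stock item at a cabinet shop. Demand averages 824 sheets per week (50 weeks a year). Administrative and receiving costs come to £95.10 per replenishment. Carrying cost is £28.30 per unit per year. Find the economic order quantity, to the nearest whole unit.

Annual demand D = 824 × 50 = 41,200.
EOQ = √(2DS / H) = √(2 × 41,200 × 95.1 / 28.3).
= √(7,836,240 / 28.3) = √276,898.9399 ≈ 526.212.

Q* ≈ 526 sheets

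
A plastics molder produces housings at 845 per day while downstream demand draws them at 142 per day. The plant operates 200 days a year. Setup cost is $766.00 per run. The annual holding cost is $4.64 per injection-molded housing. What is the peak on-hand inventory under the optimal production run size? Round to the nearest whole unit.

I_max ≈ 2,793 housings

Annual demand D = 142 × 200 = 28,400.
Production build-up factor (1 − d/p) = 1 − 142/845 = 0.8320.
Q* = √(2DS / (H(1 − d/p))) = √(2 × 28,400 × 766 / (4.64 × 0.8320)).
= √(43,508,800 / 3.8603) ≈ 3357.223.
Maximum inventory = Q*(1 − d/p) = 3357.223 × 0.8320 ≈ 2793.051.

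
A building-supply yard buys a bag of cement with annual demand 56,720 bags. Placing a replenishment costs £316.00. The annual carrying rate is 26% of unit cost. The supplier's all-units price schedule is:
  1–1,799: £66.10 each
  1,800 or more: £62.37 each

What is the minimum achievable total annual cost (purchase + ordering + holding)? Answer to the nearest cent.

TC* ≈ £3,562,178.49

Holding cost per unit per year at price C is H = 0.26·C.
Evaluate total cost at each tier's feasible EOQ or, if the EOQ is below the tier, at the tier's minimum quantity.
EOQ at £66.10 = 1444.2 (feasible in tier 1): TC = 56,720×£66.10 + (56,720/1444.2)×316 + (1444.2/2)×0.26×£66.10 = £3,774,012.70.
EOQ at £62.37 = 1486.8 < 1800, so use break Q=1800: TC = 56,720×£62.37 + (56,720/1800.0)×316 + (1800.0/2)×0.26×£62.37 = £3,562,178.49.
Lowest total cost among the candidates is at Q = 1800.0.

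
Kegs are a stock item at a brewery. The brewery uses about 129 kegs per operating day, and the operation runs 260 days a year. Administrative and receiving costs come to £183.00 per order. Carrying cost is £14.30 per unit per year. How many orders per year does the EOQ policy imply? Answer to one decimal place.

N ≈ 36.2 orders per year

Annual demand D = 129 × 260 = 33,540.
EOQ = √(2DS/H) = √(2 × 33,540 × 183 / 14.3) ≈ 926.52.
Orders per year = D / Q* = 33,540 / 926.52 ≈ 36.200.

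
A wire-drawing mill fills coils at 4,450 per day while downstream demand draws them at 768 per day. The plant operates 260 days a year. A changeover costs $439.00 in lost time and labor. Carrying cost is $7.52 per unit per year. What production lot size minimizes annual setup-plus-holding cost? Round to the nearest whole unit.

Annual demand D = 768 × 260 = 199,680.
Production build-up factor (1 − d/p) = 1 − 768/4,450 = 0.8274.
Q* = √(2DS / (H(1 − d/p))) = √(2 × 199,680 × 439 / (7.52 × 0.8274)).
= √(175,319,040 / 6.2222) ≈ 5308.157.

Q* ≈ 5,308 coils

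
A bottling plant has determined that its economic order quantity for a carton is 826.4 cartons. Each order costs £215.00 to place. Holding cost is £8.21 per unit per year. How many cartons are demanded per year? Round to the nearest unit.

D ≈ 13,039 cartons per year

The basic EOQ model gives Q* = √(2DS/H); rearrange for the unknown.
From Q* = √(2DS/H): D = Q*²H / (2S) = 826.4² × 8.21 / (2 × 215) = 13039.331.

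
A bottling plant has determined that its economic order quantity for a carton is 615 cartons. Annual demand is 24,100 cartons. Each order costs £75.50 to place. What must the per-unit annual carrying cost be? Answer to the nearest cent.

Invert the EOQ relation Q*² = 2DS/H.
From Q* = √(2DS/H): H = 2DS / Q*² = 2 × 24,100 × 75.5 / 615² = 9.6215.

H ≈ £9.62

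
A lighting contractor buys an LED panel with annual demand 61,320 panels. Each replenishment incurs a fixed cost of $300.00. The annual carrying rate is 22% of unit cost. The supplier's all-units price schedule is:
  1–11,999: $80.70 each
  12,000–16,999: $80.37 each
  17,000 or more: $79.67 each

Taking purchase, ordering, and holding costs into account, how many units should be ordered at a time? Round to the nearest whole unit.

Holding cost per unit per year at price C is H = 0.22·C.
Evaluate total cost at each tier's feasible EOQ or, if the EOQ is below the tier, at the tier's minimum quantity.
EOQ at $80.70 = 1439.6 (feasible in tier 1): TC = 61,320×$80.70 + (61,320/1439.6)×300 + (1439.6/2)×0.22×$80.70 = $4,974,081.88.
EOQ at $80.37 = 1442.5 < 12000, so use break Q=12000: TC = 61,320×$80.37 + (61,320/12000.0)×300 + (12000.0/2)×0.22×$80.37 = $5,035,909.80.
EOQ at $79.67 = 1448.8 < 17000, so use break Q=17000: TC = 61,320×$79.67 + (61,320/17000.0)×300 + (17000.0/2)×0.22×$79.67 = $5,035,429.42.
Lowest total cost is $4,974,081.88 at Q = 1439.6.

Q* ≈ 1,440 panels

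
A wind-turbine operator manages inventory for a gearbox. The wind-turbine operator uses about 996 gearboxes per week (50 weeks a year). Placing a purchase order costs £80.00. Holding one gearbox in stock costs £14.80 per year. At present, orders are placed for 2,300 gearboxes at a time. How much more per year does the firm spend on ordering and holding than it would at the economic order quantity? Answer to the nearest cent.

Extra cost ≈ £7,892.78 per year

Annual demand D = 996 × 50 = 49,800.
EOQ = √(2DS/H) = √(2 × 49,800 × 80 / 14.8) ≈ 733.74.
Cost at Q* = (D/Q*)S + (Q*/2)H = √(2DSH) ≈ £10,859.39.
Cost at Q = 2,300: (49,800/2,300)×80 + (2,300/2)×14.8 = £1,732.17 + £17,020.00 = £18,752.17.
Excess = £18,752.17 − £10,859.39 = £7,892.78.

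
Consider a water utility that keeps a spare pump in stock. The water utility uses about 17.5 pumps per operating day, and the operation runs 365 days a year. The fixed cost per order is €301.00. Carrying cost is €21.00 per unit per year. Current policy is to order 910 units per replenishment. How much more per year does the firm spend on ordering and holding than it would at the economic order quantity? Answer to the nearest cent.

Extra cost ≈ €2,681.64 per year

Annual demand D = 17.5 × 365 = 6,387.5.
EOQ = √(2DS/H) = √(2 × 6,387.5 × 301 / 21) ≈ 427.91.
Cost at Q* = (D/Q*)S + (Q*/2)H = √(2DSH) ≈ €8,986.14.
Cost at Q = 910: (6,387.5/910)×301 + (910/2)×21 = €2,112.79 + €9,555.00 = €11,667.79.
Excess = €11,667.79 − €8,986.14 = €2,681.64.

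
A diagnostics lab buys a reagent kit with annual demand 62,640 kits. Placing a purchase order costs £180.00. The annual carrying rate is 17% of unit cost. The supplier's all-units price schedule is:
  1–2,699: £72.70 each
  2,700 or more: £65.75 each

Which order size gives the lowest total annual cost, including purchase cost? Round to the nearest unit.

Q* ≈ 2,700 kits

Holding cost per unit per year at price C is H = 0.17·C.
Evaluate total cost at each tier's feasible EOQ or, if the EOQ is below the tier, at the tier's minimum quantity.
EOQ at £72.70 = 1350.8 (feasible in tier 1): TC = 62,640×£72.70 + (62,640/1350.8)×180 + (1350.8/2)×0.17×£72.70 = £4,570,622.32.
EOQ at £65.75 = 1420.4 < 2700, so use break Q=2700: TC = 62,640×£65.75 + (62,640/2700.0)×180 + (2700.0/2)×0.17×£65.75 = £4,137,845.62.
Lowest total cost is £4,137,845.62 at Q = 2700.0.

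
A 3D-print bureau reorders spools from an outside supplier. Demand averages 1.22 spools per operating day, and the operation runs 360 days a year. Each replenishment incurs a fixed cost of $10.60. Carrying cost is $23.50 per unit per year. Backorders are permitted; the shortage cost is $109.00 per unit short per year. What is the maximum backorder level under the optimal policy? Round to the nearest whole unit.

Annual demand D = 1.22 × 360 = 439.2.
With planned backorders, Q* = √(2DS/H) · √((H+B)/B).
√(2DS/H) = √(2 × 439.2 × 10.6 / 23.5) = 19.905.
√((H+B)/B) = √((23.5+109)/109) = 1.1025.
Q* ≈ 21.946.
S* = Q* · H/(H+B) = 21.946 × 23.5/132.5 ≈ 3.892.

S* ≈ 4 spools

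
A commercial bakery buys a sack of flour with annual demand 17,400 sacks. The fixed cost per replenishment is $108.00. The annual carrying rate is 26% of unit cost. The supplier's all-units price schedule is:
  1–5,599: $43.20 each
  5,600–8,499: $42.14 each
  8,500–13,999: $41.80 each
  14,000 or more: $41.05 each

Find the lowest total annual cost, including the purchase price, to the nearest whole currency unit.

TC* ≈ $758,177

Holding cost per unit per year at price C is H = 0.26·C.
For each price level, check whether its EOQ is feasible; otherwise the best quantity at that price is the breakpoint.
EOQ at $43.20 = 578.5 (feasible in tier 1): TC = 17,400×$43.20 + (17,400/578.5)×108 + (578.5/2)×0.26×$43.20 = $758,177.26.
EOQ at $42.14 = 585.7 < 5600, so use break Q=5600: TC = 17,400×$42.14 + (17,400/5600.0)×108 + (5600.0/2)×0.26×$42.14 = $764,249.49.
EOQ at $41.80 = 588.1 < 8500, so use break Q=8500: TC = 17,400×$41.80 + (17,400/8500.0)×108 + (8500.0/2)×0.26×$41.80 = $773,730.08.
EOQ at $41.05 = 593.4 < 14000, so use break Q=14000: TC = 17,400×$41.05 + (17,400/14000.0)×108 + (14000.0/2)×0.26×$41.05 = $789,115.23.
Lowest total cost among the candidates is at Q = 578.5.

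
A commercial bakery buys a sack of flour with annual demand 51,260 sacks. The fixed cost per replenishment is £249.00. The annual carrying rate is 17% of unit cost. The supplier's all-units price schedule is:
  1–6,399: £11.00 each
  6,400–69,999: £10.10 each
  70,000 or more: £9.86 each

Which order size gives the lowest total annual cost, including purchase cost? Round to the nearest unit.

Q* ≈ 6,400 sacks

Holding cost per unit per year at price C is H = 0.17·C.
Candidates are each tier's EOQ (if it falls in that tier) and each price-break quantity.
EOQ at £11.00 = 3694.7 (feasible in tier 1): TC = 51,260×£11.00 + (51,260/3694.7)×249 + (3694.7/2)×0.17×£11.00 = £570,769.15.
EOQ at £10.10 = 3855.8 < 6400, so use break Q=6400: TC = 51,260×£10.10 + (51,260/6400.0)×249 + (6400.0/2)×0.17×£10.10 = £525,214.73.
EOQ at £9.86 = 3902.5 < 70000, so use break Q=70000: TC = 51,260×£9.86 + (51,260/70000.0)×249 + (70000.0/2)×0.17×£9.86 = £564,272.94.
Lowest total cost is £525,214.73 at Q = 6400.0.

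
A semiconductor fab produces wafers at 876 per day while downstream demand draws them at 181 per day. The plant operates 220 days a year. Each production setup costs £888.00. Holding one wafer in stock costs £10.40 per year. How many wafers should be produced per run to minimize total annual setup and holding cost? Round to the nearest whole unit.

Annual demand D = 181 × 220 = 39,820.
Production build-up factor (1 − d/p) = 1 − 181/876 = 0.7934.
Q* = √(2DS / (H(1 − d/p))) = √(2 × 39,820 × 888 / (10.4 × 0.7934)).
= √(70,720,320 / 8.2511) ≈ 2927.623.

Q* ≈ 2,928 wafers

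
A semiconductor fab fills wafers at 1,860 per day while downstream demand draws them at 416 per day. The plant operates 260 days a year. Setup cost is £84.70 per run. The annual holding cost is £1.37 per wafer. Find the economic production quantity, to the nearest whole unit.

Annual demand D = 416 × 260 = 108,160.
Production build-up factor (1 − d/p) = 1 − 416/1,860 = 0.7763.
Q* = √(2DS / (H(1 − d/p))) = √(2 × 108,160 × 84.7 / (1.37 × 0.7763)).
= √(18,322,304 / 1.0636) ≈ 4150.521.

Q* ≈ 4,151 wafers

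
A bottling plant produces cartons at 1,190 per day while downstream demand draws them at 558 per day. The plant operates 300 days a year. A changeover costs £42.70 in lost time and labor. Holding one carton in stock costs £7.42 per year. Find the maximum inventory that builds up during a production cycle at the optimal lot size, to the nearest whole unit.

Annual demand D = 558 × 300 = 167,400.
Production build-up factor (1 − d/p) = 1 − 558/1,190 = 0.5311.
Q* = √(2DS / (H(1 − d/p))) = √(2 × 167,400 × 42.7 / (7.42 × 0.5311)).
= √(14,295,960 / 3.9407) ≈ 1904.670.
Maximum inventory = Q*(1 − d/p) = 1904.670 × 0.5311 ≈ 1011.556.

I_max ≈ 1,012 cartons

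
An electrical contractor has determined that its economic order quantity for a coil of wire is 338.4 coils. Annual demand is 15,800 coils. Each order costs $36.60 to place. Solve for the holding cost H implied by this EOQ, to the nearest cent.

H ≈ $10.10

The basic EOQ model gives Q* = √(2DS/H); rearrange for the unknown.
From Q* = √(2DS/H): H = 2DS / Q*² = 2 × 15,800 × 36.6 / 338.4² = 10.0997.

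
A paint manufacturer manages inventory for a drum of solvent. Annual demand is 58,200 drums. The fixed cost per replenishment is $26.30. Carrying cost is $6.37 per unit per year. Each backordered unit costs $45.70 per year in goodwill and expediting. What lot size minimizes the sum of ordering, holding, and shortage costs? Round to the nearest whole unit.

With planned backorders, Q* = √(2DS/H) · √((H+B)/B).
√(2DS/H) = √(2 × 58,200 × 26.3 / 6.37) = 693.242.
√((H+B)/B) = √((6.37+45.7)/45.7) = 1.0674.
Q* ≈ 739.981.

Q* ≈ 740 drums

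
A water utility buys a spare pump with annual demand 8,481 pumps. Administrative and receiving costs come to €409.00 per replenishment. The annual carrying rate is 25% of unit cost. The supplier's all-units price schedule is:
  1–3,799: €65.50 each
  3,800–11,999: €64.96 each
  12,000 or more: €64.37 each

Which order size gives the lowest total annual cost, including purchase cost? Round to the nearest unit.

Holding cost per unit per year at price C is H = 0.25·C.
Candidates are each tier's EOQ (if it falls in that tier) and each price-break quantity.
EOQ at €65.50 = 650.9 (feasible in tier 1): TC = 8,481×€65.50 + (8,481/650.9)×409 + (650.9/2)×0.25×€65.50 = €566,163.87.
EOQ at €64.96 = 653.6 < 3800, so use break Q=3800: TC = 8,481×€64.96 + (8,481/3800.0)×409 + (3800.0/2)×0.25×€64.96 = €582,694.58.
EOQ at €64.37 = 656.6 < 12000, so use break Q=12000: TC = 8,481×€64.37 + (8,481/12000.0)×409 + (12000.0/2)×0.25×€64.37 = €642,766.03.
Lowest total cost is €566,163.87 at Q = 650.9.

Q* ≈ 651 pumps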